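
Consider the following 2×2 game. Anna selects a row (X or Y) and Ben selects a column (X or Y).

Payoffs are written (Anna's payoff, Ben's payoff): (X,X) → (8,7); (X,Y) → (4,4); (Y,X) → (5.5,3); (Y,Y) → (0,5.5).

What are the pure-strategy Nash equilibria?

(X, X)

(X, X): Anna gets 8 ≥ 5.5 from Y, and Ben gets 7 ≥ 4 from Y — Nash equilibrium.
(X, Y): Ben prefers X (7 > 4) — not an equilibrium.
(Y, X): Anna prefers X (8 > 5.5); Ben prefers Y (5.5 > 3) — not an equilibrium.
(Y, Y): Anna prefers X (4 > 0) — not an equilibrium.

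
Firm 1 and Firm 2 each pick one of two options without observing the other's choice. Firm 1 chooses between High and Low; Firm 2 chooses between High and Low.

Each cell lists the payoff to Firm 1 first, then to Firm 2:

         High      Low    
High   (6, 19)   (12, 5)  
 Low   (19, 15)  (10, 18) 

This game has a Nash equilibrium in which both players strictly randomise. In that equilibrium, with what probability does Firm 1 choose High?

Let p be the probability that Firm 1 plays High. In a completely mixed equilibrium, Firm 2 must be indifferent between High and Low.
Firm 2's expected payoff from High is 19p + 15(1−p); from Low it is 5p + 18(1−p).
Setting these equal: 4p + 15 = −13p + 18, so p = 3/17.

3/17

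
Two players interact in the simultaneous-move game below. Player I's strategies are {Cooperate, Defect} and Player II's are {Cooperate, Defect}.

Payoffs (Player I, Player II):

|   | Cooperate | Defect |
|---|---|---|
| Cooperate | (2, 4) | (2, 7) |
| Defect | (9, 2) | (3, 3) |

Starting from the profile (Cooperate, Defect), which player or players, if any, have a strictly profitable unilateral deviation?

Player I at (Cooperate, Defect) earns 2; deviating to Defect yields 3 — a strict improvement.
Player II earns 7; deviating to Cooperate yields 4 — not better.
Only Player I has a strictly profitable deviation.

Player I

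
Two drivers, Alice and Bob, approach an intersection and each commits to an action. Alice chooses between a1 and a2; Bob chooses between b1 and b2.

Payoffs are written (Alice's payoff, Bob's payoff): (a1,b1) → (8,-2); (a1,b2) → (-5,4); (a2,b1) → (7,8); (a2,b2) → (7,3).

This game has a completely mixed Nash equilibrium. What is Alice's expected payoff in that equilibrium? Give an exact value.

First find y, the probability Bob plays b1, from Alice's indifference between a1 and a2: 8y − 5(1−y) = 7y + 7(1−y), giving y = 12/13.
Since Alice is indifferent in equilibrium, Alice's expected payoff equals the payoff from either row against (12/13, 1/13). Using a1: 8(12/13) − 5(1/13) = 7.

7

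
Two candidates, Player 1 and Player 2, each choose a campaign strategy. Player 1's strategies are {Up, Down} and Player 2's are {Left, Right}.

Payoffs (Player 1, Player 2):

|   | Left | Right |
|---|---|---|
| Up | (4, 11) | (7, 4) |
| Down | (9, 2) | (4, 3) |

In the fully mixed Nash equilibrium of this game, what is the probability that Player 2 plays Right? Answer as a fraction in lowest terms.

5/8

Let q be the probability that Player 2 plays Left. In a completely mixed equilibrium, Player 1 must be indifferent between Up and Down.
Player 1's expected payoff from Up is 4q + 7(1−q); from Down it is 9q + 4(1−q).
Setting these equal: −3q + 7 = 5q + 4, so q = 3/8.
Therefore Player 2 plays Right with probability 1 − 3/8 = 5/8.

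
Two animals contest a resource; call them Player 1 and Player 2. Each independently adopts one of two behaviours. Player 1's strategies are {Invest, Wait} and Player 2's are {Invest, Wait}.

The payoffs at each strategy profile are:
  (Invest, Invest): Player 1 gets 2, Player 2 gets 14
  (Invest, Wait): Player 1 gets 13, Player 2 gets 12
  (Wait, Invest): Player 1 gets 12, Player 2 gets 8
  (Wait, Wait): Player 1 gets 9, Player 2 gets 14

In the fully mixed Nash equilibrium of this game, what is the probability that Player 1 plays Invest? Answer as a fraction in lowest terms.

Let p be the probability that Player 1 plays Invest. In a completely mixed equilibrium, Player 2 must be indifferent between Invest and Wait.
Player 2's expected payoff from Invest is 14p + 8(1−p); from Wait it is 12p + 14(1−p).
Setting these equal: 6p + 8 = −2p + 14, so p = 3/4.

3/4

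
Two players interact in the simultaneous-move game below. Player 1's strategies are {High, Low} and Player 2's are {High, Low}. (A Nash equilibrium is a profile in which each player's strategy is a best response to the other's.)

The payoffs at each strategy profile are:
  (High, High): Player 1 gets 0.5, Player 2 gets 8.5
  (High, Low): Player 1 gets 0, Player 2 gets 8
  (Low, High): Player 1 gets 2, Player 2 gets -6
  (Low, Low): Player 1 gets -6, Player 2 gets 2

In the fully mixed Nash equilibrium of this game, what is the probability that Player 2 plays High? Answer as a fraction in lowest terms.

4/5

Let c be the probability that Player 2 plays High. In a completely mixed equilibrium, Player 1 must be indifferent between High and Low.
Player 1's expected payoff from High is 0.5c; from Low it is 2c − 6(1−c).
Setting these equal: 0.5c = 8c − 6, so c = 4/5.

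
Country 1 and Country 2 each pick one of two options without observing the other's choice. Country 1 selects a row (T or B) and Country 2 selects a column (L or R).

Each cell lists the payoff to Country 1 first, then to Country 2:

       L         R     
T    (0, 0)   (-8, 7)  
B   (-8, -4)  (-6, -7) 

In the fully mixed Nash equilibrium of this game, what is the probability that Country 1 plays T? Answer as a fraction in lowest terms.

3/10

Let r be the probability that Country 1 plays T. In a completely mixed equilibrium, Country 2 must be indifferent between L and R.
Country 2's expected payoff from L is −4(1−r); from R it is 7r − 7(1−r).
Setting these equal: 4r − 4 = 14r − 7, so r = 3/10.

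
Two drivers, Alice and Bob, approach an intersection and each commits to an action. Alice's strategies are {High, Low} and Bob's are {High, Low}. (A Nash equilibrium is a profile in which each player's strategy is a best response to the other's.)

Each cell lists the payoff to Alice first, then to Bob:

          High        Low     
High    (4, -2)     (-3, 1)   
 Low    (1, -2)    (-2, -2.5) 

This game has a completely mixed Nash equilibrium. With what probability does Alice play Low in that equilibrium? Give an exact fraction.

6/7

Let r be the probability that Alice plays High. In a completely mixed equilibrium, Bob must be indifferent between High and Low.
Bob's expected payoff from High is −2r − 2(1−r); from Low it is r − 2.5(1−r).
Setting these equal: -2 = 3.5r − 2.5, so r = 1/7.
Therefore Alice plays Low with probability 1 − 1/7 = 6/7.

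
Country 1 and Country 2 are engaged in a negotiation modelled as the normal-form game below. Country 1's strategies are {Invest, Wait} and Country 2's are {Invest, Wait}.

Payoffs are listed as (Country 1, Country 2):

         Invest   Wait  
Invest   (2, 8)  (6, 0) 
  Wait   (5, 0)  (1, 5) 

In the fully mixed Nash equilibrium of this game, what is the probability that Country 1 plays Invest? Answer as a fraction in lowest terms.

5/13

Let x be the probability that Country 1 plays Invest. In a completely mixed equilibrium, Country 2 must be indifferent between Invest and Wait.
Country 2's expected payoff from Invest is 8x; from Wait it is 5(1−x).
Setting these equal: 8x = −5x + 5, so x = 5/13.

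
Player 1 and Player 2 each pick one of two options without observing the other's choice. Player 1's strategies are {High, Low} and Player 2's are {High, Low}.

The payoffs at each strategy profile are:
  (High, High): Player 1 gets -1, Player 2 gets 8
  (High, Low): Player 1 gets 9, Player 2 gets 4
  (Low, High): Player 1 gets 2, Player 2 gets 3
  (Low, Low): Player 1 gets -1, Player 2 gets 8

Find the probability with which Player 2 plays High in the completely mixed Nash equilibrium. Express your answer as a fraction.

Let q be the probability that Player 2 plays High. In a completely mixed equilibrium, Player 1 must be indifferent between High and Low.
Player 1's expected payoff from High is −q + 9(1−q); from Low it is 2q − (1−q).
Setting these equal: −10q + 9 = 3q − 1, so q = 10/13.

10/13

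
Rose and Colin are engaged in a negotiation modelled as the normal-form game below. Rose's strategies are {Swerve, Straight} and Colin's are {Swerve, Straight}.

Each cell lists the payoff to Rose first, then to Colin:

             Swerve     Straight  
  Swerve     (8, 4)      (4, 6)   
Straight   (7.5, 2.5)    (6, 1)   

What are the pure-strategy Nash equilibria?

(Swerve, Swerve): Colin prefers Straight (6 > 4) — not an equilibrium.
(Swerve, Straight): Rose prefers Straight (6 > 4) — not an equilibrium.
(Straight, Swerve): Rose prefers Swerve (8 > 7.5) — not an equilibrium.
(Straight, Straight): Colin prefers Swerve (2.5 > 1) — not an equilibrium.

none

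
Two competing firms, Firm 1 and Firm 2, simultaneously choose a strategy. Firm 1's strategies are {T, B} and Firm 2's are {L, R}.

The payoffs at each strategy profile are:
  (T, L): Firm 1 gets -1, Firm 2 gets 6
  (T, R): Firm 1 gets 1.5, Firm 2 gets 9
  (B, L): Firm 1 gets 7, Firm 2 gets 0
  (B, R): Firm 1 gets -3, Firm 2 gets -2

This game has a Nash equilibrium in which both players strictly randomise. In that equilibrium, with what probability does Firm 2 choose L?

9/25

Let c be the probability that Firm 2 plays L. In a completely mixed equilibrium, Firm 1 must be indifferent between T and B.
Firm 1's expected payoff from T is −c + 1.5(1−c); from B it is 7c − 3(1−c).
Setting these equal: −2.5c + 1.5 = 10c − 3, so c = 9/25.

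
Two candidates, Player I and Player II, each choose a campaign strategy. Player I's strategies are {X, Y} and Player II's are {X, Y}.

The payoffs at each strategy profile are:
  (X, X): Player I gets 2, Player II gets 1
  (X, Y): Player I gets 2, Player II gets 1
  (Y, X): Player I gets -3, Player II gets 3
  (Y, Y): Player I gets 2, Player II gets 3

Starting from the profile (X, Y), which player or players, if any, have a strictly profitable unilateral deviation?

Neither

Player I at (X, Y) earns 2; deviating to Y yields 2 — not better.
Player II earns 1; deviating to X yields 1 — not better.
Neither player can strictly improve; the profile is a Nash equilibrium.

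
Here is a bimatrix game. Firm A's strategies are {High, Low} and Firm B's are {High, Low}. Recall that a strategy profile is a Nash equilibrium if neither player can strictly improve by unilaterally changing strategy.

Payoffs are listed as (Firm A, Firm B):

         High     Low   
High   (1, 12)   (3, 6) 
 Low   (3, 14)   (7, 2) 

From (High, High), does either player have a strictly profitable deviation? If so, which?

Firm A

Firm A at (High, High) earns 1; deviating to Low yields 3 — a strict improvement.
Firm B earns 12; deviating to Low yields 6 — not better.
Only Firm A has a strictly profitable deviation.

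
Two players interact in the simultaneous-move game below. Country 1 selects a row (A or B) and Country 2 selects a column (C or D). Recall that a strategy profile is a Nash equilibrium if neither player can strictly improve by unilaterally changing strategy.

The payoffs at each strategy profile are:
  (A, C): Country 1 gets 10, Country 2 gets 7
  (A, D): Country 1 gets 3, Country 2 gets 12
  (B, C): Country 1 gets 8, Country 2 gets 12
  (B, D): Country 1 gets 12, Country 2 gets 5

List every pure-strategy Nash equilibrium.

(A, C): Country 2 prefers D (12 > 7) — not an equilibrium.
(A, D): Country 1 prefers B (12 > 3) — not an equilibrium.
(B, C): Country 1 prefers A (10 > 8) — not an equilibrium.
(B, D): Country 2 prefers C (12 > 5) — not an equilibrium.

none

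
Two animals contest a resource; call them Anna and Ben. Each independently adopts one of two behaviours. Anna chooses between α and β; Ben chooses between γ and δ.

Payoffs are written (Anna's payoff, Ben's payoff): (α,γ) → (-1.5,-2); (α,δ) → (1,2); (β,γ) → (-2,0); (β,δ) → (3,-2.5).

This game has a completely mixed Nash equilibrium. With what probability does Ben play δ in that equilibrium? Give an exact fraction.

Let q be the probability that Ben plays γ. In a completely mixed equilibrium, Anna must be indifferent between α and β.
Anna's expected payoff from α is −1.5q + (1−q); from β it is −2q + 3(1−q).
Setting these equal: −2.5q + 1 = −5q + 3, so q = 4/5.
Therefore Ben plays δ with probability 1 − 4/5 = 1/5.

1/5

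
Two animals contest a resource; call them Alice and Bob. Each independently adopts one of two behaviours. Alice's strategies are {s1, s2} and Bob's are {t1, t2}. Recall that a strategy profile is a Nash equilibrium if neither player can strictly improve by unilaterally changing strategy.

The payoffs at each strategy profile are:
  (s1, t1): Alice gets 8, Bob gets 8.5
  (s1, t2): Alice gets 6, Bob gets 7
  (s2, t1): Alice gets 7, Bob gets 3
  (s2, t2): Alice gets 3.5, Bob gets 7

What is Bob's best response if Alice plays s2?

Against s2, Bob earns 3 from t1 and 7 from t2.
So t2 is the best response.

t2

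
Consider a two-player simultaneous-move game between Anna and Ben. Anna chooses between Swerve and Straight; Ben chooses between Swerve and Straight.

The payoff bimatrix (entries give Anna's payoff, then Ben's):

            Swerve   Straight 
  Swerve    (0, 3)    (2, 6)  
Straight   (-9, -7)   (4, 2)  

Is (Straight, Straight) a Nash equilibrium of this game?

At (Straight, Straight), Anna earns 4; switching to Swerve would give 2, so Anna has no profitable deviation.
Ben earns 2; switching to Swerve would give -7, so Ben has no profitable deviation.
Neither player can gain by a unilateral deviation, so this profile is a Nash equilibrium.

Yes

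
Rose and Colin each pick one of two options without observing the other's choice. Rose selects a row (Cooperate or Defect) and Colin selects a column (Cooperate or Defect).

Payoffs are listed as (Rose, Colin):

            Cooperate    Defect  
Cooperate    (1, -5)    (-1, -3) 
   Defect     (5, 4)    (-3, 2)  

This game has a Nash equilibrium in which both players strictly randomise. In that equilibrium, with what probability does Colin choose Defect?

2/3

Let c be the probability that Colin plays Cooperate. In a completely mixed equilibrium, Rose must be indifferent between Cooperate and Defect.
Rose's expected payoff from Cooperate is c − (1−c); from Defect it is 5c − 3(1−c).
Setting these equal: 2c − 1 = 8c − 3, so c = 1/3.
Therefore Colin plays Defect with probability 1 − 1/3 = 2/3.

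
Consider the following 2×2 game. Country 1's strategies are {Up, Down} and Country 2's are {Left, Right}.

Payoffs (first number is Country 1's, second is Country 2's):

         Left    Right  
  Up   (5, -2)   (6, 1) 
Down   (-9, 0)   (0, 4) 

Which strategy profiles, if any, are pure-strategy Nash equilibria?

(Up, Right)

(Up, Left): Country 2 prefers Right (1 > -2) — not an equilibrium.
(Up, Right): Country 1 gets 6 ≥ 0 from Down, and Country 2 gets 1 ≥ -2 from Left — Nash equilibrium.
(Down, Left): Country 1 prefers Up (5 > -9); Country 2 prefers Right (4 > 0) — not an equilibrium.
(Down, Right): Country 1 prefers Up (6 > 0) — not an equilibrium.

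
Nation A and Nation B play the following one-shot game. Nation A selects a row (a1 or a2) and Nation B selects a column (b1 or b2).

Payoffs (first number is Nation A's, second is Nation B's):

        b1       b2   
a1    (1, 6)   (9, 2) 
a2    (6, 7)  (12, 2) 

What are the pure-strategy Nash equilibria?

(a2, b1)

(a1, b1): Nation A prefers a2 (6 > 1) — not an equilibrium.
(a1, b2): Nation A prefers a2 (12 > 9); Nation B prefers b1 (6 > 2) — not an equilibrium.
(a2, b1): Nation A gets 6 ≥ 1 from a1, and Nation B gets 7 ≥ 2 from b2 — Nash equilibrium.
(a2, b2): Nation B prefers b1 (7 > 2) — not an equilibrium.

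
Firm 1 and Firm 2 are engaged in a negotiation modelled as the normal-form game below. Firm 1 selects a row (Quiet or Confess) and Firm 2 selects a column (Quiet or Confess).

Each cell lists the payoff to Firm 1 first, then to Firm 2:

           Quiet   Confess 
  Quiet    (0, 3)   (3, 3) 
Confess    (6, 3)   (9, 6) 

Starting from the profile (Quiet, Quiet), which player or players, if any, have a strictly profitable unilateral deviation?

Firm 1

Firm 1 at (Quiet, Quiet) earns 0; deviating to Confess yields 6 — a strict improvement.
Firm 2 earns 3; deviating to Confess yields 3 — not better.
Only Firm 1 has a strictly profitable deviation.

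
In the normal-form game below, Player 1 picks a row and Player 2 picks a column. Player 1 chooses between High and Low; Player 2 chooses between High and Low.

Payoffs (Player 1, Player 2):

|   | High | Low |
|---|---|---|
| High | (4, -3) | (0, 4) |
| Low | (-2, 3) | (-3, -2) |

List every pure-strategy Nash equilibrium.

(High, High): Player 2 prefers Low (4 > -3) — not an equilibrium.
(High, Low): Player 1 gets 0 ≥ -3 from Low, and Player 2 gets 4 ≥ -3 from High — Nash equilibrium.
(Low, High): Player 1 prefers High (4 > -2) — not an equilibrium.
(Low, Low): Player 1 prefers High (0 > -3); Player 2 prefers High (3 > -2) — not an equilibrium.

(High, Low)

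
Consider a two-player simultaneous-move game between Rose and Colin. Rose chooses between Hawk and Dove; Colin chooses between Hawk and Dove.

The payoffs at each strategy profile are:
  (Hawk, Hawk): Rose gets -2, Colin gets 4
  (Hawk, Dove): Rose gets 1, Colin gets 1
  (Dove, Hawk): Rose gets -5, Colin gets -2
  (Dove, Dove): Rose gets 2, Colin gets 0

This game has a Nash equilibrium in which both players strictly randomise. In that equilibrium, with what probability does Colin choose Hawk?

1/4

Let y be the probability that Colin plays Hawk. In a completely mixed equilibrium, Rose must be indifferent between Hawk and Dove.
Rose's expected payoff from Hawk is −2y + (1−y); from Dove it is −5y + 2(1−y).
Setting these equal: −3y + 1 = −7y + 2, so y = 1/4.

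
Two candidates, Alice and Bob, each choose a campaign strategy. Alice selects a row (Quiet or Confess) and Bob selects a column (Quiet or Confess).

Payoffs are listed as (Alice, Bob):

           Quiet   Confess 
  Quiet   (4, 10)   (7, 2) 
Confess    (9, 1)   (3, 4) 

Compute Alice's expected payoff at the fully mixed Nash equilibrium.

17/3

First find q, the probability Bob plays Quiet, from Alice's indifference between Quiet and Confess: 4q + 7(1−q) = 9q + 3(1−q), giving q = 4/9.
Since Alice is indifferent in equilibrium, Alice's expected payoff equals the payoff from either row against (4/9, 5/9). Using Quiet: 4(4/9) + 7(5/9) = 17/3.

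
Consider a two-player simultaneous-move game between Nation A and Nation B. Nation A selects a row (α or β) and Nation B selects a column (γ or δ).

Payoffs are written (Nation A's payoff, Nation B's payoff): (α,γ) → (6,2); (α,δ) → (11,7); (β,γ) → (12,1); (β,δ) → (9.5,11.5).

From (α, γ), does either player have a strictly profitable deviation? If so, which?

Nation A at (α, γ) earns 6; deviating to β yields 12 — a strict improvement.
Nation B earns 2; deviating to δ yields 7 — a strict improvement.
Both Nation A and Nation B have strictly profitable deviations.

Both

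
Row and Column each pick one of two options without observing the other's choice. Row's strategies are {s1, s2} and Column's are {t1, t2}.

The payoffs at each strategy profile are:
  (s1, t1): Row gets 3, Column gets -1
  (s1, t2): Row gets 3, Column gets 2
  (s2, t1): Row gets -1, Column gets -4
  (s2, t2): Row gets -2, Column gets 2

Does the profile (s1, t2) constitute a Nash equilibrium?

At (s1, t2), Row earns 3; switching to s2 would give -2, so Row has no profitable deviation.
Column earns 2; switching to t1 would give -1, so Column has no profitable deviation.
Neither player can gain by a unilateral deviation, so this profile is a Nash equilibrium.

Yes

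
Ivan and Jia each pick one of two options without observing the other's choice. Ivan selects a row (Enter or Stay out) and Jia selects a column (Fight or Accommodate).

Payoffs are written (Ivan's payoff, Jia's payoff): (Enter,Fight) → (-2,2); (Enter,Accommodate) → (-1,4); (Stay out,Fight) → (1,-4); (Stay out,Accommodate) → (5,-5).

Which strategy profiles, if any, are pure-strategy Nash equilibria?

(Enter, Fight): Ivan prefers Stay out (1 > -2); Jia prefers Accommodate (4 > 2) — not an equilibrium.
(Enter, Accommodate): Ivan prefers Stay out (5 > -1) — not an equilibrium.
(Stay out, Fight): Ivan gets 1 ≥ -2 from Enter, and Jia gets -4 ≥ -5 from Accommodate — Nash equilibrium.
(Stay out, Accommodate): Jia prefers Fight (-4 > -5) — not an equilibrium.

(Stay out, Fight)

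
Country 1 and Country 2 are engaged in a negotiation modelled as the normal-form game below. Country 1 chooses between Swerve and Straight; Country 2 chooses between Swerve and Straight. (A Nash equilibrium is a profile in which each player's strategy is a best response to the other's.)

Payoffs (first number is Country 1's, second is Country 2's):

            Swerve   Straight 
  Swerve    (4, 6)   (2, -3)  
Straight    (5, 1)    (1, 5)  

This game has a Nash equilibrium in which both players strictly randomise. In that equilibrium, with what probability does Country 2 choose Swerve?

Let c be the probability that Country 2 plays Swerve. In a completely mixed equilibrium, Country 1 must be indifferent between Swerve and Straight.
Country 1's expected payoff from Swerve is 4c + 2(1−c); from Straight it is 5c + (1−c).
Setting these equal: 2c + 2 = 4c + 1, so c = 1/2.

1/2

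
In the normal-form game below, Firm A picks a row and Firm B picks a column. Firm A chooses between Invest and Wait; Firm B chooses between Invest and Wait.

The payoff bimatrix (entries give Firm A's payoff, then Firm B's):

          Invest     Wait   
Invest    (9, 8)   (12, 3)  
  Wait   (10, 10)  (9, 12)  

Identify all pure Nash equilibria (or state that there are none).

(Invest, Invest): Firm A prefers Wait (10 > 9) — not an equilibrium.
(Invest, Wait): Firm B prefers Invest (8 > 3) — not an equilibrium.
(Wait, Invest): Firm B prefers Wait (12 > 10) — not an equilibrium.
(Wait, Wait): Firm A prefers Invest (12 > 9) — not an equilibrium.

none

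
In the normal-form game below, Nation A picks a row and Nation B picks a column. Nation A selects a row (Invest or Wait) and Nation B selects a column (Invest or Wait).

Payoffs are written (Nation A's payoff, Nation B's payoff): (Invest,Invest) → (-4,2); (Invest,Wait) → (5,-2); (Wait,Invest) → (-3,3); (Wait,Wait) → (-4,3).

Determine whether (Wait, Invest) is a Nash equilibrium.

Yes

At (Wait, Invest), Nation A earns -3; switching to Invest would give -4, so Nation A has no profitable deviation.
Nation B earns 3; switching to Wait would give 3, so Nation B has no profitable deviation.
Neither player can gain by a unilateral deviation, so this profile is a Nash equilibrium.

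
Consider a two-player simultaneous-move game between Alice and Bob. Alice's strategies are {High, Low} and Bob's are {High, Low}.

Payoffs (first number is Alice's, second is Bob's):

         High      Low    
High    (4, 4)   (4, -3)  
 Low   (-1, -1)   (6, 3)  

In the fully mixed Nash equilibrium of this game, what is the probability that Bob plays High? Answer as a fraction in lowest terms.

2/7

Let y be the probability that Bob plays High. In a completely mixed equilibrium, Alice must be indifferent between High and Low.
Alice's expected payoff from High is 4y + 4(1−y); from Low it is −y + 6(1−y).
Setting these equal: 4 = −7y + 6, so y = 2/7.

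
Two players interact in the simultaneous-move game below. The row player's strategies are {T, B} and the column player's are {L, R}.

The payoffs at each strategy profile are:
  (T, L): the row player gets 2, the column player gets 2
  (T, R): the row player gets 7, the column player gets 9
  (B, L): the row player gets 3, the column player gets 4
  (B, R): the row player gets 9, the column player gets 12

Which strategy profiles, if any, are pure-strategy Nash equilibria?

(T, L): the row player prefers B (3 > 2); the column player prefers R (9 > 2) — not an equilibrium.
(T, R): the row player prefers B (9 > 7) — not an equilibrium.
(B, L): the column player prefers R (12 > 4) — not an equilibrium.
(B, R): the row player gets 9 ≥ 7 from T, and the column player gets 12 ≥ 4 from L — Nash equilibrium.

(B, R)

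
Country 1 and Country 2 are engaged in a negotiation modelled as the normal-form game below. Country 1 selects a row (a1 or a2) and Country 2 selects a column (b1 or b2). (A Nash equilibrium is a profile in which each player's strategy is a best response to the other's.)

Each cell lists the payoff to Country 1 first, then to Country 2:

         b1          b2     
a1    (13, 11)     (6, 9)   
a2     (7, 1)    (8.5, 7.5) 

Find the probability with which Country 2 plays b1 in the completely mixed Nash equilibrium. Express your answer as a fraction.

5/17

Let y be the probability that Country 2 plays b1. In a completely mixed equilibrium, Country 1 must be indifferent between a1 and a2.
Country 1's expected payoff from a1 is 13y + 6(1−y); from a2 it is 7y + 8.5(1−y).
Setting these equal: 7y + 6 = −1.5y + 8.5, so y = 5/17.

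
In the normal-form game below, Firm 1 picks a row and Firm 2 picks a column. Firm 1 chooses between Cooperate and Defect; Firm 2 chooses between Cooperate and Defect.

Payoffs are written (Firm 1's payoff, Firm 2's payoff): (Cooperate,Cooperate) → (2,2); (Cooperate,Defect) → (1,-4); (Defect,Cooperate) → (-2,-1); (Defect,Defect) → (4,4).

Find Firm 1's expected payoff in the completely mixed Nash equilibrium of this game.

First find y, the probability Firm 2 plays Cooperate, from Firm 1's indifference between Cooperate and Defect: 2y + (1−y) = −2y + 4(1−y), giving y = 3/7.
Since Firm 1 is indifferent in equilibrium, Firm 1's expected payoff equals the payoff from either row against (3/7, 4/7). Using Cooperate: 2(3/7) + (4/7) = 10/7.

10/7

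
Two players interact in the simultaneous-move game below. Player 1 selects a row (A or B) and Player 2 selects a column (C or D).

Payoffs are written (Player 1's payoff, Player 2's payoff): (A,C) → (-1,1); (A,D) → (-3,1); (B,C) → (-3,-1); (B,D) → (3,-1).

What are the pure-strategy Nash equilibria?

(A, C): Player 1 gets -1 ≥ -3 from B, and Player 2 gets 1 ≥ 1 from D — Nash equilibrium.
(A, D): Player 1 prefers B (3 > -3) — not an equilibrium.
(B, C): Player 1 prefers A (-1 > -3) — not an equilibrium.
(B, D): Player 1 gets 3 ≥ -3 from A, and Player 2 gets -1 ≥ -1 from C — Nash equilibrium.

(A, C) and (B, D)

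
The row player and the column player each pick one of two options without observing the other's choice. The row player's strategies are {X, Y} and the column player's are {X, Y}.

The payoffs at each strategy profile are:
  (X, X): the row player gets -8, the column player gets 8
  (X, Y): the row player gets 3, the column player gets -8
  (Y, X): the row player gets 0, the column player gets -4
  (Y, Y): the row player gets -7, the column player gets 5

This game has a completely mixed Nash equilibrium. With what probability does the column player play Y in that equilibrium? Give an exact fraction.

4/9

Let c be the probability that the column player plays X. In a completely mixed equilibrium, the row player must be indifferent between X and Y.
The row player's expected payoff from X is −8c + 3(1−c); from Y it is −7(1−c).
Setting these equal: −11c + 3 = 7c − 7, so c = 5/9.
Therefore the column player plays Y with probability 1 − 5/9 = 4/9.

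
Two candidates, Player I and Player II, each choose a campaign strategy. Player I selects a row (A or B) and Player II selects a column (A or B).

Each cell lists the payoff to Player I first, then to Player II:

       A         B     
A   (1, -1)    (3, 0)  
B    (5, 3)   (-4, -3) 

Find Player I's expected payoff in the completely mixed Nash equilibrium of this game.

First find y, the probability Player II plays A, from Player I's indifference between A and B: y + 3(1−y) = 5y − 4(1−y), giving y = 7/11.
Since Player I is indifferent in equilibrium, Player I's expected payoff equals the payoff from either row against (7/11, 4/11). Using A: (7/11) + 3(4/11) = 19/11.

19/11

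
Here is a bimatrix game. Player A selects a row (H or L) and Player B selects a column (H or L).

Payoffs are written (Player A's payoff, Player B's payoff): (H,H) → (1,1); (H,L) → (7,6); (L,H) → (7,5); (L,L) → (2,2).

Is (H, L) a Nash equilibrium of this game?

Yes

At (H, L), Player A earns 7; switching to L would give 2, so Player A has no profitable deviation.
Player B earns 6; switching to H would give 1, so Player B has no profitable deviation.
Neither player can gain by a unilateral deviation, so this profile is a Nash equilibrium.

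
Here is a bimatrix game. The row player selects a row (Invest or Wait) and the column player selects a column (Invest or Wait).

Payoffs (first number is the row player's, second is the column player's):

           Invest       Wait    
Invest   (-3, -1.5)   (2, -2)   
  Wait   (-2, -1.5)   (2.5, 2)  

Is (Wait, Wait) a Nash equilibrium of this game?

Yes

At (Wait, Wait), the row player earns 2.5; switching to Invest would give 2, so the row player has no profitable deviation.
The column player earns 2; switching to Invest would give -1.5, so the column player has no profitable deviation.
Neither player can gain by a unilateral deviation, so this profile is a Nash equilibrium.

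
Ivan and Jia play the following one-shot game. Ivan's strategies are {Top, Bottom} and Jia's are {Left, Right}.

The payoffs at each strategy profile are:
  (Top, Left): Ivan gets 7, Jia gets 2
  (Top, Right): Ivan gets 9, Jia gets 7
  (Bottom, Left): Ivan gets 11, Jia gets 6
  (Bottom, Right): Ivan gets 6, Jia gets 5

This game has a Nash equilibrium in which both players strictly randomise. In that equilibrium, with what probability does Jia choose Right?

Let y be the probability that Jia plays Left. In a completely mixed equilibrium, Ivan must be indifferent between Top and Bottom.
Ivan's expected payoff from Top is 7y + 9(1−y); from Bottom it is 11y + 6(1−y).
Setting these equal: −2y + 9 = 5y + 6, so y = 3/7.
Therefore Jia plays Right with probability 1 − 3/7 = 4/7.

4/7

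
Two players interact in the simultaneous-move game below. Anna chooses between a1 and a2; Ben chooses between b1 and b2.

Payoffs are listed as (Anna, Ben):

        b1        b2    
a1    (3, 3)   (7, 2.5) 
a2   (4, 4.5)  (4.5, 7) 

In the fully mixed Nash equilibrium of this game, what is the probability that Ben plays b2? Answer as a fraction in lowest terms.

Let c be the probability that Ben plays b1. In a completely mixed equilibrium, Anna must be indifferent between a1 and a2.
Anna's expected payoff from a1 is 3c + 7(1−c); from a2 it is 4c + 4.5(1−c).
Setting these equal: −4c + 7 = −0.5c + 4.5, so c = 5/7.
Therefore Ben plays b2 with probability 1 − 5/7 = 2/7.

2/7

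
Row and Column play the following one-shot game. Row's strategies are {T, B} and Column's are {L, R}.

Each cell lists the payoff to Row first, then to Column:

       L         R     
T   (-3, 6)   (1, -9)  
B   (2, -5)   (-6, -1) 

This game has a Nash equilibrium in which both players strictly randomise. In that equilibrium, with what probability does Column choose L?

Let q be the probability that Column plays L. In a completely mixed equilibrium, Row must be indifferent between T and B.
Row's expected payoff from T is −3q + (1−q); from B it is 2q − 6(1−q).
Setting these equal: −4q + 1 = 8q − 6, so q = 7/12.

7/12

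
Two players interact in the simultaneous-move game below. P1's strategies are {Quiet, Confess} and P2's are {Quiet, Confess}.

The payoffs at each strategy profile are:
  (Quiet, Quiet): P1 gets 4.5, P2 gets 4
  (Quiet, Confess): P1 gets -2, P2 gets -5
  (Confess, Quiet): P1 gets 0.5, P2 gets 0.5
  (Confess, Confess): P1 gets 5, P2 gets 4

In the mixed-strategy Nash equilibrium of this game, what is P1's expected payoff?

First find q, the probability P2 plays Quiet, from P1's indifference between Quiet and Confess: 4.5q − 2(1−q) = 0.5q + 5(1−q), giving q = 7/11.
Since P1 is indifferent in equilibrium, P1's expected payoff equals the payoff from either row against (7/11, 4/11). Using Quiet: 4.5(7/11) − 2(4/11) = 47/22.

47/22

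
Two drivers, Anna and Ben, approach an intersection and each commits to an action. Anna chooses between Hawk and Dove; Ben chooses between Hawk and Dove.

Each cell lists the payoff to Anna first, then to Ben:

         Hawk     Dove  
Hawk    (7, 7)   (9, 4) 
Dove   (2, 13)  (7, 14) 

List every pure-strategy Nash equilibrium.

(Hawk, Hawk): Anna gets 7 ≥ 2 from Dove, and Ben gets 7 ≥ 4 from Dove — Nash equilibrium.
(Hawk, Dove): Ben prefers Hawk (7 > 4) — not an equilibrium.
(Dove, Hawk): Anna prefers Hawk (7 > 2); Ben prefers Dove (14 > 13) — not an equilibrium.
(Dove, Dove): Anna prefers Hawk (9 > 7) — not an equilibrium.

(Hawk, Hawk)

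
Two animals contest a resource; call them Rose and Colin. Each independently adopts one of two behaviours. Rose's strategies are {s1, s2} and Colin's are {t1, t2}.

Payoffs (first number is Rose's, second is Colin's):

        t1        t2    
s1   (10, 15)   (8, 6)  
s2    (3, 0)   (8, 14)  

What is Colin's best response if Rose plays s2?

t2

Against s2, Colin earns 0 from t1 and 14 from t2.
So t2 is the best response.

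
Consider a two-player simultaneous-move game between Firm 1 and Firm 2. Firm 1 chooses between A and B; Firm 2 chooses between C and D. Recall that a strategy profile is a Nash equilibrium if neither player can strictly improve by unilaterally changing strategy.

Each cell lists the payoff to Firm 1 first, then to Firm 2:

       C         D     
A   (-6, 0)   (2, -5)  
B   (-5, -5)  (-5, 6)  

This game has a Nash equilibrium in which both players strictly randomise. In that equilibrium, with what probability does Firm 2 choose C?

7/8

Let y be the probability that Firm 2 plays C. In a completely mixed equilibrium, Firm 1 must be indifferent between A and B.
Firm 1's expected payoff from A is −6y + 2(1−y); from B it is −5y − 5(1−y).
Setting these equal: −8y + 2 = -5, so y = 7/8.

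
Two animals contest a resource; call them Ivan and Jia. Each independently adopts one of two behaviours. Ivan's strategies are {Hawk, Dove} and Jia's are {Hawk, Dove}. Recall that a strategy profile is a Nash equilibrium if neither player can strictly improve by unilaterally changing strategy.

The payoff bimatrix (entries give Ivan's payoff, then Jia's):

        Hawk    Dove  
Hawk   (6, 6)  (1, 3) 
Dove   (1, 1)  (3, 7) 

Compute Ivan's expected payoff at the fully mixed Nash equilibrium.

17/7

First find y, the probability Jia plays Hawk, from Ivan's indifference between Hawk and Dove: 6y + (1−y) = y + 3(1−y), giving y = 2/7.
Since Ivan is indifferent in equilibrium, Ivan's expected payoff equals the payoff from either row against (2/7, 5/7). Using Hawk: 6(2/7) + (5/7) = 17/7.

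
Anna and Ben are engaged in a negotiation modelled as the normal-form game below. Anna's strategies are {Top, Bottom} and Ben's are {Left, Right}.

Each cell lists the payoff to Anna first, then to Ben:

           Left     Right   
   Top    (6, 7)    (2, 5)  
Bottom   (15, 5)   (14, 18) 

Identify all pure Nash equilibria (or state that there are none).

(Bottom, Right)

(Top, Left): Anna prefers Bottom (15 > 6) — not an equilibrium.
(Top, Right): Anna prefers Bottom (14 > 2); Ben prefers Left (7 > 5) — not an equilibrium.
(Bottom, Left): Ben prefers Right (18 > 5) — not an equilibrium.
(Bottom, Right): Anna gets 14 ≥ 2 from Top, and Ben gets 18 ≥ 5 from Left — Nash equilibrium.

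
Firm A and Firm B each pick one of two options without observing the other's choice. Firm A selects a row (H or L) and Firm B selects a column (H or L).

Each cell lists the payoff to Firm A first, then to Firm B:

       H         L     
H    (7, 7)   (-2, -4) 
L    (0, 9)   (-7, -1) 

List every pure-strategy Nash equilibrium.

(H, H)

(H, H): Firm A gets 7 ≥ 0 from L, and Firm B gets 7 ≥ -4 from L — Nash equilibrium.
(H, L): Firm B prefers H (7 > -4) — not an equilibrium.
(L, H): Firm A prefers H (7 > 0) — not an equilibrium.
(L, L): Firm A prefers H (-2 > -7); Firm B prefers H (9 > -1) — not an equilibrium.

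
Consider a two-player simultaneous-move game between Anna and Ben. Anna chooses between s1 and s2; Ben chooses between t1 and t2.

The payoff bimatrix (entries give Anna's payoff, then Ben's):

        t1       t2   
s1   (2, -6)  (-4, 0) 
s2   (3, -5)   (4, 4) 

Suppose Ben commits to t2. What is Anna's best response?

Against t2, Anna earns -4 from s1 and 4 from s2.
So s2 is the best response.

s2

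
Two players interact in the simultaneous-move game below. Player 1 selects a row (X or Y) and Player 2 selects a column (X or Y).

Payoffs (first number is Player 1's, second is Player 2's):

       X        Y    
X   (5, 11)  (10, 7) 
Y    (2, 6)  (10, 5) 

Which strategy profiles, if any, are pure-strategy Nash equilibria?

(X, X)

(X, X): Player 1 gets 5 ≥ 2 from Y, and Player 2 gets 11 ≥ 7 from Y — Nash equilibrium.
(X, Y): Player 2 prefers X (11 > 7) — not an equilibrium.
(Y, X): Player 1 prefers X (5 > 2) — not an equilibrium.
(Y, Y): Player 2 prefers X (6 > 5) — not an equilibrium.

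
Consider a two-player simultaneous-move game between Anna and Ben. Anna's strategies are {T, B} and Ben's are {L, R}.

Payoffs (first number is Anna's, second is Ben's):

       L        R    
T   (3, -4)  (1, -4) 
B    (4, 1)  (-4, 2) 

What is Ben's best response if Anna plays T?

Against T, Ben earns -4 from L and -4 from R.
So either strategy is a best response.

either — both L and R are best responses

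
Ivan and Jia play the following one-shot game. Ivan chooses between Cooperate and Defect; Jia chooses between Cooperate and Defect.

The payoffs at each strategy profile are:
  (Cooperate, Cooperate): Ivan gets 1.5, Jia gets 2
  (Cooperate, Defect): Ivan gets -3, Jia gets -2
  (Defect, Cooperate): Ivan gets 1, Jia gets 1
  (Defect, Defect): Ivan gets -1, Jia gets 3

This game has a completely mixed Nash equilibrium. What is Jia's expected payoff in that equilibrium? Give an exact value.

4/3

First find p, the probability Ivan plays Cooperate, from Jia's indifference between Cooperate and Defect: 2p + (1−p) = −2p + 3(1−p), giving p = 1/3.
Since Jia is indifferent in equilibrium, Jia's expected payoff equals the payoff from either column against (1/3, 2/3). Using Cooperate: 2(1/3) + (2/3) = 4/3.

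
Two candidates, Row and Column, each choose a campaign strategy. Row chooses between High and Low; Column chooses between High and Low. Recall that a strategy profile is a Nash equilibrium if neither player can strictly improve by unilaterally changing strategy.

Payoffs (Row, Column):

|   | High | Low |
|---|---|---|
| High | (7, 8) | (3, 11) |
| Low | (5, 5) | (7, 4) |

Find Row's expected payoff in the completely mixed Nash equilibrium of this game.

First find y, the probability Column plays High, from Row's indifference between High and Low: 7y + 3(1−y) = 5y + 7(1−y), giving y = 2/3.
Since Row is indifferent in equilibrium, Row's expected payoff equals the payoff from either row against (2/3, 1/3). Using High: 7(2/3) + 3(1/3) = 17/3.

17/3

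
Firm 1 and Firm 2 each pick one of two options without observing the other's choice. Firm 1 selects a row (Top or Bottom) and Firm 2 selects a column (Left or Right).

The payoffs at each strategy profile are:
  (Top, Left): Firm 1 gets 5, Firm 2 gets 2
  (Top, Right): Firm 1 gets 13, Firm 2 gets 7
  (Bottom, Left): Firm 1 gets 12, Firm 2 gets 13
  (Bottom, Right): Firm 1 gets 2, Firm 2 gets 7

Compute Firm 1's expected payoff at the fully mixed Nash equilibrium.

73/9

First find y, the probability Firm 2 plays Left, from Firm 1's indifference between Top and Bottom: 5y + 13(1−y) = 12y + 2(1−y), giving y = 11/18.
Since Firm 1 is indifferent in equilibrium, Firm 1's expected payoff equals the payoff from either row against (11/18, 7/18). Using Top: 5(11/18) + 13(7/18) = 73/9.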